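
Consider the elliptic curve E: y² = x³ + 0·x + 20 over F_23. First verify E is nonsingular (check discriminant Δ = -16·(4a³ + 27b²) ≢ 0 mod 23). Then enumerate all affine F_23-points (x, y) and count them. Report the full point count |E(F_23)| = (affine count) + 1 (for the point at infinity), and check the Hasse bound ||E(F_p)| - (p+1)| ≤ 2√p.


Affine points = {(3, 1), (3, 22), (6, 11), (6, 12), (7, 8), (7, 15), (8, 7), (8, 16), (9, 6), (9, 17), (10, 10), (10, 13), (12, 0), (13, 3), (13, 20), (14, 2), (14, 21), (19, 5), (19, 18), (20, 4), (20, 19), (21, 9), (21, 14)}; affine count = 23; |E(F_23)| = 24.

Discriminant check: Δ ∝ 4a³ + 27b² = 4·0³ + 27·20² = 4·0 + 27·400 ≡ 13 (mod 23). Nonzero ⇒ E is nonsingular.
For each x ∈ F_23, compute rhs = x³ + 0·x + 20 mod 23, then count y ∈ F_23 with y² ≡ rhs.
  x = 0: rhs = 20, matching y values: none (0 points).
  x = 1: rhs = 21, matching y values: none (0 points).
  x = 2: rhs = 5, matching y values: none (0 points).
  x = 3: rhs = 1, matching y values: 1, 22 (2 points).
  x = 4: rhs = 15, matching y values: none (0 points).
  x = 5: rhs = 7, matching y values: none (0 points).
  x = 6: rhs = 6, matching y values: 11, 12 (2 points).
  x = 7: rhs = 18, matching y values: 8, 15 (2 points).
  x = 8: rhs = 3, matching y values: 7, 16 (2 points).
  x = 9: rhs = 13, matching y values: 6, 17 (2 points).
  x = 10: rhs = 8, matching y values: 10, 13 (2 points).
  x = 11: rhs = 17, matching y values: none (0 points).
  x = 12: rhs = 0, matching y values: 0 (1 points).
  x = 13: rhs = 9, matching y values: 3, 20 (2 points).
  x = 14: rhs = 4, matching y values: 2, 21 (2 points).
  x = 15: rhs = 14, matching y values: none (0 points).
  x = 16: rhs = 22, matching y values: none (0 points).
  x = 17: rhs = 11, matching y values: none (0 points).
  x = 18: rhs = 10, matching y values: none (0 points).
  x = 19: rhs = 2, matching y values: 5, 18 (2 points).
  x = 20: rhs = 16, matching y values: 4, 19 (2 points).
  x = 21: rhs = 12, matching y values: 9, 14 (2 points).
  x = 22: rhs = 19, matching y values: none (0 points).
Total affine count: 23.
Full point count |E(F_23)| = 23 + 1 = 24.
Hasse bound: |24 − (23+1)| = |0| = 0 ≤ 2√23 ≈ 9.5917 ✓.


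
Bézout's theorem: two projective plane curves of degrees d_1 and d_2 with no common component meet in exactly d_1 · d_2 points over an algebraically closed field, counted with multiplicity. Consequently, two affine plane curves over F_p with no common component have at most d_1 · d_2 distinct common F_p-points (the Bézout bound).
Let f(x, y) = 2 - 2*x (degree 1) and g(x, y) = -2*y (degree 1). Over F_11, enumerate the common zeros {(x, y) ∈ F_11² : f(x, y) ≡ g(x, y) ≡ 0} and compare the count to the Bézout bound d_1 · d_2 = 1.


Common zeros: {(1, 0)}; count = 1; Bézout bound = 1.

deg(f) = 1, deg(g) = 1, so Bézout bound = 1.
Scan x ∈ F_11. For each x, list the y ∈ F_11 with f(x, y) ≡ 0 and those with g(x, y) ≡ 0 (mod 11); the common zeros in that column are the intersection.
  x = 0: f ≡ 0 at y ∈ ∅; g ≡ 0 at y ∈ {0}; common: ∅.
  x = 1: f ≡ 0 at y ∈ {0, 1, 2, 3, 4, 5, 6, 7, 8, 9, 10}; g ≡ 0 at y ∈ {0}; common: {0}.
  x = 2: f ≡ 0 at y ∈ ∅; g ≡ 0 at y ∈ {0}; common: ∅.
  x = 3: f ≡ 0 at y ∈ ∅; g ≡ 0 at y ∈ {0}; common: ∅.
  x = 4: f ≡ 0 at y ∈ ∅; g ≡ 0 at y ∈ {0}; common: ∅.
  x = 5: f ≡ 0 at y ∈ ∅; g ≡ 0 at y ∈ {0}; common: ∅.
  x = 6: f ≡ 0 at y ∈ ∅; g ≡ 0 at y ∈ {0}; common: ∅.
  x = 7: f ≡ 0 at y ∈ ∅; g ≡ 0 at y ∈ {0}; common: ∅.
  x = 8: f ≡ 0 at y ∈ ∅; g ≡ 0 at y ∈ {0}; common: ∅.
  x = 9: f ≡ 0 at y ∈ ∅; g ≡ 0 at y ∈ {0}; common: ∅.
  x = 10: f ≡ 0 at y ∈ ∅; g ≡ 0 at y ∈ {0}; common: ∅.
Collecting: common zeros = {(1, 0)}, so the count is 1.
Comparison with the Bézout bound: 1 ≤ 1 = deg(f)·deg(g), as expected for curves with no common component (the bound is attained).


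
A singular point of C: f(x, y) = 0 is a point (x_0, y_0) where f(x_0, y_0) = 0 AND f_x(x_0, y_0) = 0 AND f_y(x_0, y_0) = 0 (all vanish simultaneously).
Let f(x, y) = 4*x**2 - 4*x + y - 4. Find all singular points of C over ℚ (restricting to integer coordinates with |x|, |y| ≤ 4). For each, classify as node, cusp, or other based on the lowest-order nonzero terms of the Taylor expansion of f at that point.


No singular points in the scanned grid; C is smooth there.

Compute partial derivatives:
  f_x = 8*x - 4.
  f_y = 1.
f_y = 1 is a nonzero constant, so f_y never vanishes: no point (x, y) can satisfy f = f_x = f_y = 0. In particular no (x, y) ∈ {−4, ..., 4}² is singular; the curve is smooth.


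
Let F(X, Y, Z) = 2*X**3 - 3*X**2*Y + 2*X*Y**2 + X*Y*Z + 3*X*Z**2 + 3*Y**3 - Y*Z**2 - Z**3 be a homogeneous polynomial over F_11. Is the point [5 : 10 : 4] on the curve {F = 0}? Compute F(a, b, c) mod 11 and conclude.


F(5,10,4) ≡ 9 (mod 11); P is NOT on the curve.

Evaluate F(5, 10, 4) term-by-term (mod 11).
  2*X**3 ↦ 2·125·1·1 = 250
  -3*X**2*Y ↦ -3·25·10·1 = -750
  2*X*Y**2 ↦ 2·5·100·1 = 1000
  X*Y*Z ↦ 1·5·10·4 = 200
  3*X*Z**2 ↦ 3·5·1·16 = 240
  3*Y**3 ↦ 3·1·1000·1 = 3000
  -Y*Z**2 ↦ -1·1·10·16 = -160
  -Z**3 ↦ -1·1·1·64 = -64
Sum: F(5, 10, 4) = (250) + (-750) + (1000) + (200) + (240) + (3000) + (-160) + (-64) = 3716.
Reducing mod 11: 3716 ≡ 9 (mod 11).
Since F(a, b, c) ≡ 9 ≠ 0 (mod 11), P does NOT lie on the curve.


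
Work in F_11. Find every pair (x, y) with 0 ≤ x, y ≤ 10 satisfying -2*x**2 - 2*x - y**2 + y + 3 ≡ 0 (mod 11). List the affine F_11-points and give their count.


Affine F_11-points: {(2, 2), (2, 10), (3, 4), (3, 8), (5, 5), (5, 7), (7, 4), (7, 8), (8, 2), (8, 10)}; count = 10.

For each of the 121 pairs (x, y) ∈ F_11², evaluate f(x, y) mod 11. Record the zeros.
  x = 0: [0↦3, 1↦3, 2↦1, 3↦8, 4↦2, 5↦5, 6↦6, 7↦5, 8↦2, 9↦8, 10↦1]  zeros at y ∈ ∅
  x = 1: [0↦10, 1↦10, 2↦8, 3↦4, 4↦9, 5↦1, 6↦2, 7↦1, 8↦9, 9↦4, 10↦8]  zeros at y ∈ ∅
  x = 2: [0↦2, 1↦2, 2↦0, 3↦7, 4↦1, 5↦4, 6↦5, 7↦4, 8↦1, 9↦7, 10↦0]  zeros at y ∈ {2, 10}
  x = 3: [0↦1, 1↦1, 2↦10, 3↦6, 4↦0, 5↦3, 6↦4, 7↦3, 8↦0, 9↦6, 10↦10]  zeros at y ∈ {4, 8}
  x = 4: [0↦7, 1↦7, 2↦5, 3↦1, 4↦6, 5↦9, 6↦10, 7↦9, 8↦6, 9↦1, 10↦5]  zeros at y ∈ ∅
  x = 5: [0↦9, 1↦9, 2↦7, 3↦3, 4↦8, 5↦0, 6↦1, 7↦0, 8↦8, 9↦3, 10↦7]  zeros at y ∈ {5, 7}
  x = 6: [0↦7, 1↦7, 2↦5, 3↦1, 4↦6, 5↦9, 6↦10, 7↦9, 8↦6, 9↦1, 10↦5]  zeros at y ∈ ∅
  x = 7: [0↦1, 1↦1, 2↦10, 3↦6, 4↦0, 5↦3, 6↦4, 7↦3, 8↦0, 9↦6, 10↦10]  zeros at y ∈ {4, 8}
  x = 8: [0↦2, 1↦2, 2↦0, 3↦7, 4↦1, 5↦4, 6↦5, 7↦4, 8↦1, 9↦7, 10↦0]  zeros at y ∈ {2, 10}
  x = 9: [0↦10, 1↦10, 2↦8, 3↦4, 4↦9, 5↦1, 6↦2, 7↦1, 8↦9, 9↦4, 10↦8]  zeros at y ∈ ∅
  x = 10: [0↦3, 1↦3, 2↦1, 3↦8, 4↦2, 5↦5, 6↦6, 7↦5, 8↦2, 9↦8, 10↦1]  zeros at y ∈ ∅
Collecting zeros: affine points = {(2, 2), (2, 10), (3, 4), (3, 8), (5, 5), (5, 7), (7, 4), (7, 8), (8, 2), (8, 10)}.
Total count |C(F_11)_aff| = 10.


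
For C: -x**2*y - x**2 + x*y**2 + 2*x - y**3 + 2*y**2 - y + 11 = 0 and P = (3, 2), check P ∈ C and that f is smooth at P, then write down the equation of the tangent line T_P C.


Tangent line at P: -12*x - 2*y + 40 = 0.

Step 1: f(3, 2) = 0, so P lies on C.
Step 2: partial derivatives
  f_x(x, y) = -2*x*y - 2*x + y**2 + 2, f_y(x, y) = -x**2 + 2*x*y - 3*y**2 + 4*y - 1.
  f_x(P) = -12, f_y(P) = -2 (gradient nonzero, so P is smooth).
Step 3: tangent line at P: -12·(x − 3) + -2·(y − 2) = 0.
Expanding: -12*x - 2*y + 40 = 0.


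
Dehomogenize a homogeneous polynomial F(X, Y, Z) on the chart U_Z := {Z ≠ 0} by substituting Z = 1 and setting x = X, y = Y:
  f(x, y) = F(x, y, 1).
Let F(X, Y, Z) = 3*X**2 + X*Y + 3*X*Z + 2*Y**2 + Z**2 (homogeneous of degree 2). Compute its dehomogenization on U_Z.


f(x, y) = 3*x**2 + x*y + 3*x + 2*y**2 + 1

On U_Z we set Z = 1. Each monomial c·X^i·Y^j·Z^k in F becomes c·x^i·y^j·1^k = c·x^i·y^j.
Substituting Z = 1: F(X, Y, 1) = 3*x**2 + x*y + 3*x + 2*y**2 + 1.
Note: deg(f) ≤ deg(F) = 2; strict inequality happens when F is divisible by Z (lost terms).


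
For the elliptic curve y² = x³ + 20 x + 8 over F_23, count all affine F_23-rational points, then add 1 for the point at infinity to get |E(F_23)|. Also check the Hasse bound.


Affine points = {(0, 10), (0, 13), (1, 11), (1, 12), (3, 7), (3, 16), (5, 7), (5, 16), (7, 10), (7, 13), (8, 6), (8, 17), (10, 9), (10, 14), (11, 8), (11, 15), (13, 2), (13, 21), (15, 7), (15, 16), (16, 10), (16, 13), (18, 6), (18, 17), (19, 5), (19, 18), (20, 6), (20, 17), (21, 11), (21, 12)}; affine count = 30; |E(F_23)| = 31.

Discriminant check: Δ ∝ 4a³ + 27b² = 4·20³ + 27·8² = 4·8000 + 27·64 ≡ 10 (mod 23). Nonzero ⇒ E is nonsingular.
For each x ∈ F_23, compute rhs = x³ + 20·x + 8 mod 23, then count y ∈ F_23 with y² ≡ rhs.
  x = 0: rhs = 8, matching y values: 10, 13 (2 points).
  x = 1: rhs = 6, matching y values: 11, 12 (2 points).
  x = 2: rhs = 10, matching y values: none (0 points).
  x = 3: rhs = 3, matching y values: 7, 16 (2 points).
  x = 4: rhs = 14, matching y values: none (0 points).
  x = 5: rhs = 3, matching y values: 7, 16 (2 points).
  x = 6: rhs = 22, matching y values: none (0 points).
  x = 7: rhs = 8, matching y values: 10, 13 (2 points).
  x = 8: rhs = 13, matching y values: 6, 17 (2 points).
  x = 9: rhs = 20, matching y values: none (0 points).
  x = 10: rhs = 12, matching y values: 9, 14 (2 points).
  x = 11: rhs = 18, matching y values: 8, 15 (2 points).
  x = 12: rhs = 21, matching y values: none (0 points).
  x = 13: rhs = 4, matching y values: 2, 21 (2 points).
  x = 14: rhs = 19, matching y values: none (0 points).
  x = 15: rhs = 3, matching y values: 7, 16 (2 points).
  x = 16: rhs = 8, matching y values: 10, 13 (2 points).
  x = 17: rhs = 17, matching y values: none (0 points).
  x = 18: rhs = 13, matching y values: 6, 17 (2 points).
  x = 19: rhs = 2, matching y values: 5, 18 (2 points).
  x = 20: rhs = 13, matching y values: 6, 17 (2 points).
  x = 21: rhs = 6, matching y values: 11, 12 (2 points).
  x = 22: rhs = 10, matching y values: none (0 points).
Total affine count: 30.
Full point count |E(F_23)| = 30 + 1 = 31.
Hasse bound: |31 − (23+1)| = |7| = 7 ≤ 2√23 ≈ 9.5917 ✓.


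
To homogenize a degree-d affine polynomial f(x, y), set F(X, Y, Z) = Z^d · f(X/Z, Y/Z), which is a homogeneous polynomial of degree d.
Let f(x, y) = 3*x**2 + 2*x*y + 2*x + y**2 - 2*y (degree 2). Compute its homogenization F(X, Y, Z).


F(X, Y, Z) = 3*X**2 + 2*X*Y + 2*X*Z + Y**2 - 2*Y*Z

deg(f) = 2.
Substitute x = X/Z, y = Y/Z into f, then multiply by Z^2.
  monomial 3·x^2·y^0 ↦ 3·X^2·Y^0·Z^0.
  monomial 2·x^1·y^1 ↦ 2·X^1·Y^1·Z^0.
  monomial 2·x^1·y^0 ↦ 2·X^1·Y^0·Z^1.
  monomial 1·x^0·y^2 ↦ 1·X^0·Y^2·Z^0.
  monomial -2·x^0·y^1 ↦ -2·X^0·Y^1·Z^1.
Collecting: F(X, Y, Z) = 3*X**2 + 2*X*Y + 2*X*Z + Y**2 - 2*Y*Z.


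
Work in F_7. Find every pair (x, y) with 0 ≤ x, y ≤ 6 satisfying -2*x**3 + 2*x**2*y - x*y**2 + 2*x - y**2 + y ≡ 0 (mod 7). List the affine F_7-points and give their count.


Affine F_7-points: {(0, 0), (0, 1), (1, 0), (1, 5), (2, 5), (6, 0)}; count = 6.

For each of the 49 pairs (x, y) ∈ F_7², evaluate f(x, y) mod 7. Record the zeros.
  x = 0: [0↦0, 1↦0, 2↦5, 3↦1, 4↦2, 5↦1, 6↦5]  zeros at y ∈ {0, 1}
  x = 1: [0↦0, 1↦1, 2↦5, 3↦5, 4↦1, 5↦0, 6↦2]  zeros at y ∈ {0, 5}
  x = 2: [0↦2, 1↦1, 2↦1, 3↦2, 4↦4, 5↦0, 6↦4]  zeros at y ∈ {5}
  x = 3: [0↦1, 1↦2, 2↦2, 3↦1, 4↦6, 5↦3, 6↦6]  zeros at y ∈ ∅
  x = 4: [0↦6, 1↦6, 2↦3, 3↦4, 4↦2, 5↦4, 6↦3]  zeros at y ∈ ∅
  x = 5: [0↦5, 1↦1, 2↦6, 3↦6, 4↦1, 5↦5, 6↦4]  zeros at y ∈ ∅
  x = 6: [0↦0, 1↦3, 2↦6, 3↦2, 4↦5, 5↦1, 6↦4]  zeros at y ∈ {0}
Collecting zeros: affine points = {(0, 0), (0, 1), (1, 0), (1, 5), (2, 5), (6, 0)}.
Total count |C(F_7)_aff| = 6.


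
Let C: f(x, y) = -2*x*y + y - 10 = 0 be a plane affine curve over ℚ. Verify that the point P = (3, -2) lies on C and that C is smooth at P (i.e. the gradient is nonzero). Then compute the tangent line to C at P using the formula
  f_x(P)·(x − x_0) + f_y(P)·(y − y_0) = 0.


Tangent line at P: 4*x - 5*y - 22 = 0.

Step 1: f(3, -2) = 0, so P lies on C.
Step 2: partial derivatives
  f_x(x, y) = -2*y, f_y(x, y) = 1 - 2*x.
  f_x(P) = 4, f_y(P) = -5 (gradient nonzero, so P is smooth).
Step 3: tangent line at P: 4·(x − 3) + -5·(y − -2) = 0.
Expanding: 4*x - 5*y - 22 = 0.


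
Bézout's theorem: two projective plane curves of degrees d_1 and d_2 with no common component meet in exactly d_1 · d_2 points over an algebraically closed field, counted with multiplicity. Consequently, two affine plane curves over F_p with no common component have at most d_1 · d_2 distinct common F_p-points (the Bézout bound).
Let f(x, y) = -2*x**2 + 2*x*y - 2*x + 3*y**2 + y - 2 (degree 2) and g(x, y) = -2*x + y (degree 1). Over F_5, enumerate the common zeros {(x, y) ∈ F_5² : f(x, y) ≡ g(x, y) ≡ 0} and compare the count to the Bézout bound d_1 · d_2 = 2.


Common zeros: ∅; count = 0; Bézout bound = 2.

deg(f) = 2, deg(g) = 1, so Bézout bound = 2.
Scan x ∈ F_5. For each x, list the y ∈ F_5 with f(x, y) ≡ 0 and those with g(x, y) ≡ 0 (mod 5); the common zeros in that column are the intersection.
  x = 0: f ≡ 0 at y ∈ {4}; g ≡ 0 at y ∈ {0}; common: ∅.
  x = 1: f ≡ 0 at y ∈ {1, 3}; g ≡ 0 at y ∈ {2}; common: ∅.
  x = 2: f ≡ 0 at y ∈ ∅; g ≡ 0 at y ∈ {4}; common: ∅.
  x = 3: f ≡ 0 at y ∈ {2, 4}; g ≡ 0 at y ∈ {1}; common: ∅.
  x = 4: f ≡ 0 at y ∈ {1}; g ≡ 0 at y ∈ {3}; common: ∅.
Collecting: common zeros = ∅, so the count is 0.
Comparison with the Bézout bound: 0 ≤ 2 = deg(f)·deg(g), as expected for curves with no common component (the affine F_5-count falls short of the bound because intersections may lie at infinity, over extension fields, or carry multiplicity).


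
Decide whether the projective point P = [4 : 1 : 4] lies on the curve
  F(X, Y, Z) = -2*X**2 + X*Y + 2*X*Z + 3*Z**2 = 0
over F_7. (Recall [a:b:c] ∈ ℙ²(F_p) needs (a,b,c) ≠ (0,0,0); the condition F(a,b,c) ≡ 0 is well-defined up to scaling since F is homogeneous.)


F(4,1,4) ≡ 3 (mod 7); P is NOT on the curve.

Evaluate F(4, 1, 4) term-by-term (mod 7).
  -2*X**2 ↦ -2·16·1·1 = -32
  X*Y ↦ 1·4·1·1 = 4
  2*X*Z ↦ 2·4·1·4 = 32
  3*Z**2 ↦ 3·1·1·16 = 48
Sum: F(4, 1, 4) = (-32) + (4) + (32) + (48) = 52.
Reducing mod 7: 52 ≡ 3 (mod 7).
Since F(a, b, c) ≡ 3 ≠ 0 (mod 7), P does NOT lie on the curve.


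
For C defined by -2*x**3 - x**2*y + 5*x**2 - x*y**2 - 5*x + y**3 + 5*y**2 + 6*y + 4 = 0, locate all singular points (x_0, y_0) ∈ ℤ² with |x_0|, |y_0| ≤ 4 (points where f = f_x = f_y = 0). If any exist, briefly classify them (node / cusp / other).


Singular points: {(1, -1)}; classification: cusp.

Compute partial derivatives:
  f_x = -6*x**2 - 2*x*y + 10*x - y**2 - 5.
  f_y = -x**2 - 2*x*y + 3*y**2 + 10*y + 6.
Scan x_0 ∈ {−4, ..., 4}. For each x_0, f_y(x_0, y) is a polynomial in y; find its integer roots y ∈ {−4, ..., 4}, then test f_x and f at those candidates.
  x = -4: f_y(-4, y) = 3*y**2 + 18*y - 10; no integer root y with |y| ≤ 4.
  x = -3: f_y(-3, y) = 3*y**2 + 16*y - 3; no integer root y with |y| ≤ 4.
  x = -2: f_y(-2, y) = 3*y**2 + 14*y + 2; no integer root y with |y| ≤ 4.
  x = -1: f_y(-1, y) = 3*y**2 + 12*y + 5; no integer root y with |y| ≤ 4.
  x = 0: f_y(0, y) = 3*y**2 + 10*y + 6; no integer root y with |y| ≤ 4.
  x = 1: f_y(1, y) = 3*y**2 + 8*y + 5; vanishes at y ∈ {-1}. (1, -1): f_x = 0, f = 0 — SINGULAR.
  x = 2: f_y(2, y) = 3*y**2 + 6*y + 2; no integer root y with |y| ≤ 4.
  x = 3: f_y(3, y) = 3*y**2 + 4*y - 3; no integer root y with |y| ≤ 4.
  x = 4: f_y(4, y) = 3*y**2 + 2*y - 10; no integer root y with |y| ≤ 4.
Only singular point on the grid: (1, -1).
Classify: substitute x = 1 + u, y = -1 + v and expand: f = -2*u**3 - u**2*v - u*v**2 + v**3 + v**2.
No constant or linear terms (consistent with a singular point). Quadratic part: v**2. Cubic part: -2*u**3 - u**2*v - u*v**2 + v**3.
The quadratic part v**2 is a perfect square, so there is a single (double) tangent line v = 0, i.e. y = -1. Restricting the cubic part to that line (v = 0) leaves -2*u**3 ≠ 0, so f is not divisible by v and the branch is v² ≈ 2*u**3 to lowest order — this is a cusp.
Classification: cusp.


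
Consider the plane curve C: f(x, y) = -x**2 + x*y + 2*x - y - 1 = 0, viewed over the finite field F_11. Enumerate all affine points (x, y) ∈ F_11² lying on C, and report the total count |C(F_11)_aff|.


Affine F_11-points: {(0, 10), (1, 0), (1, 1), (1, 2), (1, 3), (1, 4), (1, 5), (1, 6), (1, 7), (1, 8), (1, 9), (1, 10), (2, 1), (3, 2), (4, 3), (5, 4), (6, 5), (7, 6), (8, 7), (9, 8), (10, 9)}; count = 21.

For each of the 121 pairs (x, y) ∈ F_11², evaluate f(x, y) mod 11. Record the zeros.
  x = 0: [0↦10, 1↦9, 2↦8, 3↦7, 4↦6, 5↦5, 6↦4, 7↦3, 8↦2, 9↦1, 10↦0]  zeros at y ∈ {10}
  x = 1: [0↦0, 1↦0, 2↦0, 3↦0, 4↦0, 5↦0, 6↦0, 7↦0, 8↦0, 9↦0, 10↦0]  zeros at y ∈ {0, 1, 2, 3, 4, 5, 6, 7, 8, 9, 10}
  x = 2: [0↦10, 1↦0, 2↦1, 3↦2, 4↦3, 5↦4, 6↦5, 7↦6, 8↦7, 9↦8, 10↦9]  zeros at y ∈ {1}
  x = 3: [0↦7, 1↦9, 2↦0, 3↦2, 4↦4, 5↦6, 6↦8, 7↦10, 8↦1, 9↦3, 10↦5]  zeros at y ∈ {2}
  x = 4: [0↦2, 1↦5, 2↦8, 3↦0, 4↦3, 5↦6, 6↦9, 7↦1, 8↦4, 9↦7, 10↦10]  zeros at y ∈ {3}
  x = 5: [0↦6, 1↦10, 2↦3, 3↦7, 4↦0, 5↦4, 6↦8, 7↦1, 8↦5, 9↦9, 10↦2]  zeros at y ∈ {4}
  x = 6: [0↦8, 1↦2, 2↦7, 3↦1, 4↦6, 5↦0, 6↦5, 7↦10, 8↦4, 9↦9, 10↦3]  zeros at y ∈ {5}
  x = 7: [0↦8, 1↦3, 2↦9, 3↦4, 4↦10, 5↦5, 6↦0, 7↦6, 8↦1, 9↦7, 10↦2]  zeros at y ∈ {6}
  x = 8: [0↦6, 1↦2, 2↦9, 3↦5, 4↦1, 5↦8, 6↦4, 7↦0, 8↦7, 9↦3, 10↦10]  zeros at y ∈ {7}
  x = 9: [0↦2, 1↦10, 2↦7, 3↦4, 4↦1, 5↦9, 6↦6, 7↦3, 8↦0, 9↦8, 10↦5]  zeros at y ∈ {8}
  x = 10: [0↦7, 1↦5, 2↦3, 3↦1, 4↦10, 5↦8, 6↦6, 7↦4, 8↦2, 9↦0, 10↦9]  zeros at y ∈ {9}
Collecting zeros: affine points = {(0, 10), (1, 0), (1, 1), (1, 2), (1, 3), (1, 4), (1, 5), (1, 6), (1, 7), (1, 8), (1, 9), (1, 10), (2, 1), (3, 2), (4, 3), (5, 4), (6, 5), (7, 6), (8, 7), (9, 8), (10, 9)}.
Total count |C(F_11)_aff| = 21.


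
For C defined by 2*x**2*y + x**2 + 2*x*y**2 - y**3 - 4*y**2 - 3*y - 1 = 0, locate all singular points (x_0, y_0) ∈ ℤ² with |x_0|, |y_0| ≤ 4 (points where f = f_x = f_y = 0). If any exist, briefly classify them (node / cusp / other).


Singular points: {(1, -1)}; classification: node.

Compute partial derivatives:
  f_x = 4*x*y + 2*x + 2*y**2.
  f_y = 2*x**2 + 4*x*y - 3*y**2 - 8*y - 3.
Scan x_0 ∈ {−4, ..., 4}. For each x_0, f_y(x_0, y) is a polynomial in y; find its integer roots y ∈ {−4, ..., 4}, then test f_x and f at those candidates.
  x = -4: f_y(-4, y) = -3*y**2 - 24*y + 29; no integer root y with |y| ≤ 4.
  x = -3: f_y(-3, y) = -3*y**2 - 20*y + 15; no integer root y with |y| ≤ 4.
  x = -2: f_y(-2, y) = -3*y**2 - 16*y + 5; no integer root y with |y| ≤ 4.
  x = -1: f_y(-1, y) = -3*y**2 - 12*y - 1; no integer root y with |y| ≤ 4.
  x = 0: f_y(0, y) = -3*y**2 - 8*y - 3; no integer root y with |y| ≤ 4.
  x = 1: f_y(1, y) = -3*y**2 - 4*y - 1; vanishes at y ∈ {-1}. (1, -1): f_x = 0, f = 0 — SINGULAR.
  x = 2: f_y(2, y) = 5 - 3*y**2; no integer root y with |y| ≤ 4.
  x = 3: f_y(3, y) = -3*y**2 + 4*y + 15; vanishes at y ∈ {3}. (3, 3): f_x = 60 ≠ 0.
  x = 4: f_y(4, y) = -3*y**2 + 8*y + 29; no integer root y with |y| ≤ 4.
Only singular point on the grid: (1, -1).
Classify: substitute x = 1 + u, y = -1 + v and expand: f = 2*u**2*v - u**2 + 2*u*v**2 - v**3 + v**2.
No constant or linear terms (consistent with a singular point). Quadratic part: -u**2 + v**2. Cubic part: 2*u**2*v + 2*u*v**2 - v**3.
The quadratic part v**2 - u**2 = (v − u)(v + u) splits into two distinct linear factors, so there are two distinct tangent lines y − -1 = ±(x − 1) — this is a node (ordinary double point).
Classification: node.


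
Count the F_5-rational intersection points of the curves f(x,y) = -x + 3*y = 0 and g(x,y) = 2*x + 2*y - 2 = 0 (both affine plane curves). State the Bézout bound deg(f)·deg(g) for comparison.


Common zeros: {(2, 4)}; count = 1; Bézout bound = 1.

deg(f) = 1, deg(g) = 1, so Bézout bound = 1.
Scan x ∈ F_5. For each x, list the y ∈ F_5 with f(x, y) ≡ 0 and those with g(x, y) ≡ 0 (mod 5); the common zeros in that column are the intersection.
  x = 0: f ≡ 0 at y ∈ {0}; g ≡ 0 at y ∈ {1}; common: ∅.
  x = 1: f ≡ 0 at y ∈ {2}; g ≡ 0 at y ∈ {0}; common: ∅.
  x = 2: f ≡ 0 at y ∈ {4}; g ≡ 0 at y ∈ {4}; common: {4}.
  x = 3: f ≡ 0 at y ∈ {1}; g ≡ 0 at y ∈ {3}; common: ∅.
  x = 4: f ≡ 0 at y ∈ {3}; g ≡ 0 at y ∈ {2}; common: ∅.
Collecting: common zeros = {(2, 4)}, so the count is 1.
Comparison with the Bézout bound: 1 ≤ 1 = deg(f)·deg(g), as expected for curves with no common component (the bound is attained).


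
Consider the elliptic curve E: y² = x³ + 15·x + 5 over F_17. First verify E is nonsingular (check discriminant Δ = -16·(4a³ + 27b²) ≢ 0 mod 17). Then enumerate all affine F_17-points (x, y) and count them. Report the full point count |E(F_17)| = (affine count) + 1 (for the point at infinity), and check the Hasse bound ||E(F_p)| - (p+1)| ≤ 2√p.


Affine points = {(1, 2), (1, 15), (2, 3), (2, 14), (3, 3), (3, 14), (5, 1), (5, 16), (8, 5), (8, 12), (9, 6), (9, 11), (10, 4), (10, 13), (12, 3), (12, 14), (13, 0), (14, 1), (14, 16), (15, 1), (15, 16)}; affine count = 21; |E(F_17)| = 22.

Discriminant check: Δ ∝ 4a³ + 27b² = 4·15³ + 27·5² = 4·3375 + 27·25 ≡ 14 (mod 17). Nonzero ⇒ E is nonsingular.
For each x ∈ F_17, compute rhs = x³ + 15·x + 5 mod 17, then count y ∈ F_17 with y² ≡ rhs.
  x = 0: rhs = 5, matching y values: none (0 points).
  x = 1: rhs = 4, matching y values: 2, 15 (2 points).
  x = 2: rhs = 9, matching y values: 3, 14 (2 points).
  x = 3: rhs = 9, matching y values: 3, 14 (2 points).
  x = 4: rhs = 10, matching y values: none (0 points).
  x = 5: rhs = 1, matching y values: 1, 16 (2 points).
  x = 6: rhs = 5, matching y values: none (0 points).
  x = 7: rhs = 11, matching y values: none (0 points).
  x = 8: rhs = 8, matching y values: 5, 12 (2 points).
  x = 9: rhs = 2, matching y values: 6, 11 (2 points).
  x = 10: rhs = 16, matching y values: 4, 13 (2 points).
  x = 11: rhs = 5, matching y values: none (0 points).
  x = 12: rhs = 9, matching y values: 3, 14 (2 points).
  x = 13: rhs = 0, matching y values: 0 (1 points).
  x = 14: rhs = 1, matching y values: 1, 16 (2 points).
  x = 15: rhs = 1, matching y values: 1, 16 (2 points).
  x = 16: rhs = 6, matching y values: none (0 points).
Total affine count: 21.
Full point count |E(F_17)| = 21 + 1 = 22.
Hasse bound: |22 − (17+1)| = |4| = 4 ≤ 2√17 ≈ 8.2462 ✓.


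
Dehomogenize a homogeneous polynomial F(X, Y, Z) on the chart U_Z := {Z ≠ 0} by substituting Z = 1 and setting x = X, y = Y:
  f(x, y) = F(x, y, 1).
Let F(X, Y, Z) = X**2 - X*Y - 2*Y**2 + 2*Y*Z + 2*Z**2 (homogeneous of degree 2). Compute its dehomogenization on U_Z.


f(x, y) = x**2 - x*y - 2*y**2 + 2*y + 2

On U_Z we set Z = 1. Each monomial c·X^i·Y^j·Z^k in F becomes c·x^i·y^j·1^k = c·x^i·y^j.
Substituting Z = 1: F(X, Y, 1) = x**2 - x*y - 2*y**2 + 2*y + 2.
Note: deg(f) ≤ deg(F) = 2; strict inequality happens when F is divisible by Z (lost terms).


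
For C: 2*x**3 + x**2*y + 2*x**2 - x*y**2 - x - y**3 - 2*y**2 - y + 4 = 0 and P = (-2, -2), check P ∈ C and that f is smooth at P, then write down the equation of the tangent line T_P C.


Tangent line at P: 19*x - 9*y + 20 = 0.

Step 1: f(-2, -2) = 0, so P lies on C.
Step 2: partial derivatives
  f_x(x, y) = 6*x**2 + 2*x*y + 4*x - y**2 - 1, f_y(x, y) = x**2 - 2*x*y - 3*y**2 - 4*y - 1.
  f_x(P) = 19, f_y(P) = -9 (gradient nonzero, so P is smooth).
Step 3: tangent line at P: 19·(x − -2) + -9·(y − -2) = 0.
Expanding: 19*x - 9*y + 20 = 0.


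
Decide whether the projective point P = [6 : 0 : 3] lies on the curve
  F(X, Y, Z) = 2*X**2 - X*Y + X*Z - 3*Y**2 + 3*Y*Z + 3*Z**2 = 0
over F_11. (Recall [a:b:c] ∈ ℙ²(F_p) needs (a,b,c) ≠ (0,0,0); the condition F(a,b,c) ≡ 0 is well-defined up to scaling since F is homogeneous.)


F(6,0,3) ≡ 7 (mod 11); P is NOT on the curve.

Evaluate F(6, 0, 3) term-by-term (mod 11).
  2*X**2 ↦ 2·36·1·1 = 72
  -X*Y ↦ -1·6·0·1 = 0
  X*Z ↦ 1·6·1·3 = 18
  -3*Y**2 ↦ -3·1·0·1 = 0
  3*Y*Z ↦ 3·1·0·3 = 0
  3*Z**2 ↦ 3·1·1·9 = 27
Sum: F(6, 0, 3) = (72) + (0) + (18) + (0) + (0) + (27) = 117.
Reducing mod 11: 117 ≡ 7 (mod 11).
Since F(a, b, c) ≡ 7 ≠ 0 (mod 11), P does NOT lie on the curve.


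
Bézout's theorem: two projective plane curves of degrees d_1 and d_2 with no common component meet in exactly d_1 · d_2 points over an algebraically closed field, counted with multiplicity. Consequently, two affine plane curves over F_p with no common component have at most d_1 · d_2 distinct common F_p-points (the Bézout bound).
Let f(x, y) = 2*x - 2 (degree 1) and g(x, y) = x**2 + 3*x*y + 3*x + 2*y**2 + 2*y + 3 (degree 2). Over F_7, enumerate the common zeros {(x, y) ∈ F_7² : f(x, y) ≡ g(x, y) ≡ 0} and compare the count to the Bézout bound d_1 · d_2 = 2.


Common zeros: {(1, 0), (1, 1)}; count = 2; Bézout bound = 2.

deg(f) = 1, deg(g) = 2, so Bézout bound = 2.
Scan x ∈ F_7. For each x, list the y ∈ F_7 with f(x, y) ≡ 0 and those with g(x, y) ≡ 0 (mod 7); the common zeros in that column are the intersection.
  x = 0: f ≡ 0 at y ∈ ∅; g ≡ 0 at y ∈ {1, 5}; common: ∅.
  x = 1: f ≡ 0 at y ∈ {0, 1, 2, 3, 4, 5, 6}; g ≡ 0 at y ∈ {0, 1}; common: {0, 1}.
  x = 2: f ≡ 0 at y ∈ ∅; g ≡ 0 at y ∈ {4, 6}; common: ∅.
  x = 3: f ≡ 0 at y ∈ ∅; g ≡ 0 at y ∈ {0, 5}; common: ∅.
  x = 4: f ≡ 0 at y ∈ ∅; g ≡ 0 at y ∈ {3, 4}; common: ∅.
  x = 5: f ≡ 0 at y ∈ ∅; g ≡ 0 at y ∈ {3, 6}; common: ∅.
  x = 6: f ≡ 0 at y ∈ ∅; g ≡ 0 at y ∈ {2}; common: ∅.
Collecting: common zeros = {(1, 0), (1, 1)}, so the count is 2.
Comparison with the Bézout bound: 2 ≤ 2 = deg(f)·deg(g), as expected for curves with no common component (the bound is attained).


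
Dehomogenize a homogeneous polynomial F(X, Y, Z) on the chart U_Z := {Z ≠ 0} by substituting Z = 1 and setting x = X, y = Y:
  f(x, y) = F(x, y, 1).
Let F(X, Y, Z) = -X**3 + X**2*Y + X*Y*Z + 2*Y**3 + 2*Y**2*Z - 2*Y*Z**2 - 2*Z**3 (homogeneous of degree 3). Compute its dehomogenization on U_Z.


f(x, y) = -x**3 + x**2*y + x*y + 2*y**3 + 2*y**2 - 2*y - 2

On U_Z we set Z = 1. Each monomial c·X^i·Y^j·Z^k in F becomes c·x^i·y^j·1^k = c·x^i·y^j.
Substituting Z = 1: F(X, Y, 1) = -x**3 + x**2*y + x*y + 2*y**3 + 2*y**2 - 2*y - 2.
Note: deg(f) ≤ deg(F) = 3; strict inequality happens when F is divisible by Z (lost terms).


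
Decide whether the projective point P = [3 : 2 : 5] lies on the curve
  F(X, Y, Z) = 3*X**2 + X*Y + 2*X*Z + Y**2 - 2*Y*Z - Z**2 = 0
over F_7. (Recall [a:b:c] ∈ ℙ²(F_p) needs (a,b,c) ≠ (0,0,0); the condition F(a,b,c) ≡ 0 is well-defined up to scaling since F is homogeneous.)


F(3,2,5) ≡ 1 (mod 7); P is NOT on the curve.

Evaluate F(3, 2, 5) term-by-term (mod 7).
  3*X**2 ↦ 3·9·1·1 = 27
  X*Y ↦ 1·3·2·1 = 6
  2*X*Z ↦ 2·3·1·5 = 30
  Y**2 ↦ 1·1·4·1 = 4
  -2*Y*Z ↦ -2·1·2·5 = -20
  -Z**2 ↦ -1·1·1·25 = -25
Sum: F(3, 2, 5) = (27) + (6) + (30) + (4) + (-20) + (-25) = 22.
Reducing mod 7: 22 ≡ 1 (mod 7).
Since F(a, b, c) ≡ 1 ≠ 0 (mod 7), P does NOT lie on the curve.


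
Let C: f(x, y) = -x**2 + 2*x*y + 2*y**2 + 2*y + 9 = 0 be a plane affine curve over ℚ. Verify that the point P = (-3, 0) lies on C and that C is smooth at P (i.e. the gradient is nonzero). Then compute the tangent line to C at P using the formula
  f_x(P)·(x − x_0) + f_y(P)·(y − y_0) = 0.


Tangent line at P: 6*x - 4*y + 18 = 0.

Step 1: f(-3, 0) = 0, so P lies on C.
Step 2: partial derivatives
  f_x(x, y) = -2*x + 2*y, f_y(x, y) = 2*x + 4*y + 2.
  f_x(P) = 6, f_y(P) = -4 (gradient nonzero, so P is smooth).
Step 3: tangent line at P: 6·(x − -3) + -4·(y − 0) = 0.
Expanding: 6*x - 4*y + 18 = 0.


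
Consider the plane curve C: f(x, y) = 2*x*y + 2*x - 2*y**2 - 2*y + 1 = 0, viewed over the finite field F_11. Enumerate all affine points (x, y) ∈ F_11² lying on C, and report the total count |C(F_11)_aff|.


Affine F_11-points: {(0, 2), (0, 8), (2, 6), (4, 5), (4, 9), (5, 0), (5, 4), (7, 3), (9, 1), (9, 7)}; count = 10.

For each of the 121 pairs (x, y) ∈ F_11², evaluate f(x, y) mod 11. Record the zeros.
  x = 0: [0↦1, 1↦8, 2↦0, 3↦10, 4↦5, 5↦7, 6↦5, 7↦10, 8↦0, 9↦8, 10↦1]  zeros at y ∈ {2, 8}
  x = 1: [0↦3, 1↦1, 2↦6, 3↦7, 4↦4, 5↦8, 6↦8, 7↦4, 8↦7, 9↦6, 10↦1]  zeros at y ∈ ∅
  x = 2: [0↦5, 1↦5, 2↦1, 3↦4, 4↦3, 5↦9, 6↦0, 7↦9, 8↦3, 9↦4, 10↦1]  zeros at y ∈ {6}
  x = 3: [0↦7, 1↦9, 2↦7, 3↦1, 4↦2, 5↦10, 6↦3, 7↦3, 8↦10, 9↦2, 10↦1]  zeros at y ∈ ∅
  x = 4: [0↦9, 1↦2, 2↦2, 3↦9, 4↦1, 5↦0, 6↦6, 7↦8, 8↦6, 9↦0, 10↦1]  zeros at y ∈ {5, 9}
  x = 5: [0↦0, 1↦6, 2↦8, 3↦6, 4↦0, 5↦1, 6↦9, 7↦2, 8↦2, 9↦9, 10↦1]  zeros at y ∈ {0, 4}
  x = 6: [0↦2, 1↦10, 2↦3, 3↦3, 4↦10, 5↦2, 6↦1, 7↦7, 8↦9, 9↦7, 10↦1]  zeros at y ∈ ∅
  x = 7: [0↦4, 1↦3, 2↦9, 3↦0, 4↦9, 5↦3, 6↦4, 7↦1, 8↦5, 9↦5, 10↦1]  zeros at y ∈ {3}
  x = 8: [0↦6, 1↦7, 2↦4, 3↦8, 4↦8, 5↦4, 6↦7, 7↦6, 8↦1, 9↦3, 10↦1]  zeros at y ∈ ∅
  x = 9: [0↦8, 1↦0, 2↦10, 3↦5, 4↦7, 5↦5, 6↦10, 7↦0, 8↦8, 9↦1, 10↦1]  zeros at y ∈ {1, 7}
  x = 10: [0↦10, 1↦4, 2↦5, 3↦2, 4↦6, 5↦6, 6↦2, 7↦5, 8↦4, 9↦10, 10↦1]  zeros at y ∈ ∅
Collecting zeros: affine points = {(0, 2), (0, 8), (2, 6), (4, 5), (4, 9), (5, 0), (5, 4), (7, 3), (9, 1), (9, 7)}.
Total count |C(F_11)_aff| = 10.


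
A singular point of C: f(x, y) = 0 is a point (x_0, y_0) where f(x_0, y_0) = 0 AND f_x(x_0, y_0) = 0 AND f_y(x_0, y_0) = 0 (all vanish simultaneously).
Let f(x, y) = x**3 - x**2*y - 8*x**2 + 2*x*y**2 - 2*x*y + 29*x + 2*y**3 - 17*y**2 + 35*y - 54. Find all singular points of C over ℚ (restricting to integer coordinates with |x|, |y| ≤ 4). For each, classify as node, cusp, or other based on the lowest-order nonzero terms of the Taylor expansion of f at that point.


Singular points: {(3, 2)}; classification: node.

Compute partial derivatives:
  f_x = 3*x**2 - 2*x*y - 16*x + 2*y**2 - 2*y + 29.
  f_y = -x**2 + 4*x*y - 2*x + 6*y**2 - 34*y + 35.
Scan x_0 ∈ {−4, ..., 4}. For each x_0, f_y(x_0, y) is a polynomial in y; find its integer roots y ∈ {−4, ..., 4}, then test f_x and f at those candidates.
  x = -4: f_y(-4, y) = 6*y**2 - 50*y + 27; no integer root y with |y| ≤ 4.
  x = -3: f_y(-3, y) = 6*y**2 - 46*y + 32; no integer root y with |y| ≤ 4.
  x = -2: f_y(-2, y) = 6*y**2 - 42*y + 35; no integer root y with |y| ≤ 4.
  x = -1: f_y(-1, y) = 6*y**2 - 38*y + 36; no integer root y with |y| ≤ 4.
  x = 0: f_y(0, y) = 6*y**2 - 34*y + 35; no integer root y with |y| ≤ 4.
  x = 1: f_y(1, y) = 6*y**2 - 30*y + 32; no integer root y with |y| ≤ 4.
  x = 2: f_y(2, y) = 6*y**2 - 26*y + 27; no integer root y with |y| ≤ 4.
  x = 3: f_y(3, y) = 6*y**2 - 22*y + 20; vanishes at y ∈ {2}. (3, 2): f_x = 0, f = 0 — SINGULAR.
  x = 4: f_y(4, y) = 6*y**2 - 18*y + 11; no integer root y with |y| ≤ 4.
Only singular point on the grid: (3, 2).
Classify: substitute x = 3 + u, y = 2 + v and expand: f = u**3 - u**2*v - u**2 + 2*u*v**2 + 2*v**3 + v**2.
No constant or linear terms (consistent with a singular point). Quadratic part: -u**2 + v**2. Cubic part: u**3 - u**2*v + 2*u*v**2 + 2*v**3.
The quadratic part v**2 - u**2 = (v − u)(v + u) splits into two distinct linear factors, so there are two distinct tangent lines y − 2 = ±(x − 3) — this is a node (ordinary double point).
Classification: node.


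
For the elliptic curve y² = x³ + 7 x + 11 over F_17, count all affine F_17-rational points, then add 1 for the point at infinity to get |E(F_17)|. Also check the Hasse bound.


Affine points = {(1, 6), (1, 11), (2, 4), (2, 13), (3, 5), (3, 12), (4, 1), (4, 16), (5, 1), (5, 16), (8, 1), (8, 16), (9, 2), (9, 15), (11, 5), (11, 12), (12, 2), (12, 15), (13, 2), (13, 15)}; affine count = 20; |E(F_17)| = 21.

Discriminant check: Δ ∝ 4a³ + 27b² = 4·7³ + 27·11² = 4·343 + 27·121 ≡ 15 (mod 17). Nonzero ⇒ E is nonsingular.
For each x ∈ F_17, compute rhs = x³ + 7·x + 11 mod 17, then count y ∈ F_17 with y² ≡ rhs.
  x = 0: rhs = 11, matching y values: none (0 points).
  x = 1: rhs = 2, matching y values: 6, 11 (2 points).
  x = 2: rhs = 16, matching y values: 4, 13 (2 points).
  x = 3: rhs = 8, matching y values: 5, 12 (2 points).
  x = 4: rhs = 1, matching y values: 1, 16 (2 points).
  x = 5: rhs = 1, matching y values: 1, 16 (2 points).
  x = 6: rhs = 14, matching y values: none (0 points).
  x = 7: rhs = 12, matching y values: none (0 points).
  x = 8: rhs = 1, matching y values: 1, 16 (2 points).
  x = 9: rhs = 4, matching y values: 2, 15 (2 points).
  x = 10: rhs = 10, matching y values: none (0 points).
  x = 11: rhs = 8, matching y values: 5, 12 (2 points).
  x = 12: rhs = 4, matching y values: 2, 15 (2 points).
  x = 13: rhs = 4, matching y values: 2, 15 (2 points).
  x = 14: rhs = 14, matching y values: none (0 points).
  x = 15: rhs = 6, matching y values: none (0 points).
  x = 16: rhs = 3, matching y values: none (0 points).
Total affine count: 20.
Full point count |E(F_17)| = 20 + 1 = 21.
Hasse bound: |21 − (17+1)| = |3| = 3 ≤ 2√17 ≈ 8.2462 ✓.


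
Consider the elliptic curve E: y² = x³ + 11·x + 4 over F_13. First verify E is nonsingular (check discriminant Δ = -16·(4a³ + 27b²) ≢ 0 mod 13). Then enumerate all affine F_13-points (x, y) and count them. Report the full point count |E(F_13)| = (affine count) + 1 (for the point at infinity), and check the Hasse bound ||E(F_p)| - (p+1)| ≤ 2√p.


Affine points = {(0, 2), (0, 11), (1, 4), (1, 9), (3, 5), (3, 8), (6, 0), (9, 0), (10, 3), (10, 10), (11, 0)}; affine count = 11; |E(F_13)| = 12.

Discriminant check: Δ ∝ 4a³ + 27b² = 4·11³ + 27·4² = 4·1331 + 27·16 ≡ 10 (mod 13). Nonzero ⇒ E is nonsingular.
For each x ∈ F_13, compute rhs = x³ + 11·x + 4 mod 13, then count y ∈ F_13 with y² ≡ rhs.
  x = 0: rhs = 4, matching y values: 2, 11 (2 points).
  x = 1: rhs = 3, matching y values: 4, 9 (2 points).
  x = 2: rhs = 8, matching y values: none (0 points).
  x = 3: rhs = 12, matching y values: 5, 8 (2 points).
  x = 4: rhs = 8, matching y values: none (0 points).
  x = 5: rhs = 2, matching y values: none (0 points).
  x = 6: rhs = 0, matching y values: 0 (1 points).
  x = 7: rhs = 8, matching y values: none (0 points).
  x = 8: rhs = 6, matching y values: none (0 points).
  x = 9: rhs = 0, matching y values: 0 (1 points).
  x = 10: rhs = 9, matching y values: 3, 10 (2 points).
  x = 11: rhs = 0, matching y values: 0 (1 points).
  x = 12: rhs = 5, matching y values: none (0 points).
Total affine count: 11.
Full point count |E(F_13)| = 11 + 1 = 12.
Hasse bound: |12 − (13+1)| = |-2| = 2 ≤ 2√13 ≈ 7.2111 ✓.


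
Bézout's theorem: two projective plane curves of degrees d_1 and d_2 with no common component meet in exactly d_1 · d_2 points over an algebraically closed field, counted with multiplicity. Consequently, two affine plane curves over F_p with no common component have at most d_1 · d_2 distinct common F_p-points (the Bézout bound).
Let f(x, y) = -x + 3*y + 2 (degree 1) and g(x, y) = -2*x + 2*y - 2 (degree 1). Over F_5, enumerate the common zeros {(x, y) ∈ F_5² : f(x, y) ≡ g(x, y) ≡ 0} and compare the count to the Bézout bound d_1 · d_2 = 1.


Common zeros: {(0, 1)}; count = 1; Bézout bound = 1.

deg(f) = 1, deg(g) = 1, so Bézout bound = 1.
Scan x ∈ F_5. For each x, list the y ∈ F_5 with f(x, y) ≡ 0 and those with g(x, y) ≡ 0 (mod 5); the common zeros in that column are the intersection.
  x = 0: f ≡ 0 at y ∈ {1}; g ≡ 0 at y ∈ {1}; common: {1}.
  x = 1: f ≡ 0 at y ∈ {3}; g ≡ 0 at y ∈ {2}; common: ∅.
  x = 2: f ≡ 0 at y ∈ {0}; g ≡ 0 at y ∈ {3}; common: ∅.
  x = 3: f ≡ 0 at y ∈ {2}; g ≡ 0 at y ∈ {4}; common: ∅.
  x = 4: f ≡ 0 at y ∈ {4}; g ≡ 0 at y ∈ {0}; common: ∅.
Collecting: common zeros = {(0, 1)}, so the count is 1.
Comparison with the Bézout bound: 1 ≤ 1 = deg(f)·deg(g), as expected for curves with no common component (the bound is attained).


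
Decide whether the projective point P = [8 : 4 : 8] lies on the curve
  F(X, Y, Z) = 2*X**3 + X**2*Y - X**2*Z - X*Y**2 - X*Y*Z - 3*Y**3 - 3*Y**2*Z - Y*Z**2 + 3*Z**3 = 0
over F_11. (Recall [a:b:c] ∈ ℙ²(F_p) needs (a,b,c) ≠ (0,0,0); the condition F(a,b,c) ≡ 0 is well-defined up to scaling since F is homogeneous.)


F(8,4,8) ≡ 10 (mod 11); P is NOT on the curve.

Evaluate F(8, 4, 8) term-by-term (mod 11).
  2*X**3 ↦ 2·512·1·1 = 1024
  X**2*Y ↦ 1·64·4·1 = 256
  -X**2*Z ↦ -1·64·1·8 = -512
  -X*Y**2 ↦ -1·8·16·1 = -128
  -X*Y*Z ↦ -1·8·4·8 = -256
  -3*Y**3 ↦ -3·1·64·1 = -192
  -3*Y**2*Z ↦ -3·1·16·8 = -384
  -Y*Z**2 ↦ -1·1·4·64 = -256
  3*Z**3 ↦ 3·1·1·512 = 1536
Sum: F(8, 4, 8) = (1024) + (256) + (-512) + (-128) + (-256) + (-192) + (-384) + (-256) + (1536) = 1088.
Reducing mod 11: 1088 ≡ 10 (mod 11).
Since F(a, b, c) ≡ 10 ≠ 0 (mod 11), P does NOT lie on the curve.


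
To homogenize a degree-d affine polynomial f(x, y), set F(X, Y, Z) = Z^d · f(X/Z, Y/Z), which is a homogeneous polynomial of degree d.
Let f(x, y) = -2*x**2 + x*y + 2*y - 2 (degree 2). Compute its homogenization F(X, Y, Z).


F(X, Y, Z) = -2*X**2 + X*Y + 2*Y*Z - 2*Z**2

deg(f) = 2.
Substitute x = X/Z, y = Y/Z into f, then multiply by Z^2.
  monomial -2·x^2·y^0 ↦ -2·X^2·Y^0·Z^0.
  monomial 1·x^1·y^1 ↦ 1·X^1·Y^1·Z^0.
  monomial 2·x^0·y^1 ↦ 2·X^0·Y^1·Z^1.
  monomial -2·x^0·y^0 ↦ -2·X^0·Y^0·Z^2.
Collecting: F(X, Y, Z) = -2*X**2 + X*Y + 2*Y*Z - 2*Z**2.


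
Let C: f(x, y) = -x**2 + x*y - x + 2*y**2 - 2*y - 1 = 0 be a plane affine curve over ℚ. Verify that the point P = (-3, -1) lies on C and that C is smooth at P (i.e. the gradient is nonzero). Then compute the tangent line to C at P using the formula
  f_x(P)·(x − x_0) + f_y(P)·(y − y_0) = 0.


Tangent line at P: 4*x - 9*y + 3 = 0.

Step 1: f(-3, -1) = 0, so P lies on C.
Step 2: partial derivatives
  f_x(x, y) = -2*x + y - 1, f_y(x, y) = x + 4*y - 2.
  f_x(P) = 4, f_y(P) = -9 (gradient nonzero, so P is smooth).
Step 3: tangent line at P: 4·(x − -3) + -9·(y − -1) = 0.
Expanding: 4*x - 9*y + 3 = 0.


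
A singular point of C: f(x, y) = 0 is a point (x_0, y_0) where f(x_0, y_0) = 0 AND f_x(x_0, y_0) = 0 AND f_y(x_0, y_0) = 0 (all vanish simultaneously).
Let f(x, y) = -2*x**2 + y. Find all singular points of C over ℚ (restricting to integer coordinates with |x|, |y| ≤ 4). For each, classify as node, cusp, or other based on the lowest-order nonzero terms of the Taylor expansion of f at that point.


No singular points in the scanned grid; C is smooth there.

Compute partial derivatives:
  f_x = -4*x.
  f_y = 1.
f_y = 1 is a nonzero constant, so f_y never vanishes: no point (x, y) can satisfy f = f_x = f_y = 0. In particular no (x, y) ∈ {−4, ..., 4}² is singular; the curve is smooth.


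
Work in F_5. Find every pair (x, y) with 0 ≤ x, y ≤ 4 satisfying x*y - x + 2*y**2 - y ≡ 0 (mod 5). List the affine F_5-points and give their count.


Affine F_5-points: {(0, 0), (0, 3), (4, 2), (4, 4)}; count = 4.

For each of the 25 pairs (x, y) ∈ F_5², evaluate f(x, y) mod 5. Record the zeros.
  x = 0: [0↦0, 1↦1, 2↦1, 3↦0, 4↦3]  zeros at y ∈ {0, 3}
  x = 1: [0↦4, 1↦1, 2↦2, 3↦2, 4↦1]  zeros at y ∈ ∅
  x = 2: [0↦3, 1↦1, 2↦3, 3↦4, 4↦4]  zeros at y ∈ ∅
  x = 3: [0↦2, 1↦1, 2↦4, 3↦1, 4↦2]  zeros at y ∈ ∅
  x = 4: [0↦1, 1↦1, 2↦0, 3↦3, 4↦0]  zeros at y ∈ {2, 4}
Collecting zeros: affine points = {(0, 0), (0, 3), (4, 2), (4, 4)}.
Total count |C(F_5)_aff| = 4.
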